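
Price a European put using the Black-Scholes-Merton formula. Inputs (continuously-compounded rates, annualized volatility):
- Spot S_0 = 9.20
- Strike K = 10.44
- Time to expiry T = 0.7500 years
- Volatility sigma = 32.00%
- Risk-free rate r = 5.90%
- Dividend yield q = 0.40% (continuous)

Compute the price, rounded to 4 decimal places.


Answer: Price = 1.5128

Derivation:
d1 = (ln(S/K) + (r - q + 0.5*sigma^2) * T) / (sigma * sqrt(T)) = -0.16884283
d2 = d1 - sigma * sqrt(T) = -0.44597096
exp(-rT) = 0.95671475; exp(-qT) = 0.99700450
P = K * exp(-rT) * N(-d2) - S_0 * exp(-qT) * N(-d1)
N(-d1) = 0.56703987; N(-d2) = 0.67219089
P = 10.4400 * 0.95671475 * 0.67219089 - 9.2000 * 0.99700450 * 0.56703987 = 1.5128


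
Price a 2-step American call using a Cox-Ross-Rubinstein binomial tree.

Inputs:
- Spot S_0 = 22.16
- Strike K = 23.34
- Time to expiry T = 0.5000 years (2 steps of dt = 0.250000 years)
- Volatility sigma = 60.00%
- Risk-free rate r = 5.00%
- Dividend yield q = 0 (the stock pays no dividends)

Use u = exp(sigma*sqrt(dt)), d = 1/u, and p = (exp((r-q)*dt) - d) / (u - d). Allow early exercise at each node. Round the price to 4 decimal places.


Answer: Price = V(0,0) = 3.3086

Derivation:
dt = T/N = 0.250000
u = exp(sigma*sqrt(dt)) = 1.349859; d = 1/u = 0.740818
p = (exp((r-q)*dt) - d) / (u - d) = 0.446210
Discount per step: exp(-r*dt) = 0.987578
Stock lattice S(k, i) with i counting down-moves:
  k=0: S(0,0) = 22.1600
  k=1: S(1,0) = 29.9129; S(1,1) = 16.4165
  k=2: S(2,0) = 40.3782; S(2,1) = 22.1600; S(2,2) = 12.1617
Terminal payoffs V(N, i) = max(S_T - K, 0):
  V(2,0) = 17.038153; V(2,1) = 0.000000; V(2,2) = 0.000000
Backward induction: V(k, i) = exp(-r*dt) * [p * V(k+1, i) + (1-p) * V(k+1, i+1)]; then take max(V_cont, immediate exercise) for American.
  V(1,0) = exp(-r*dt) * [p*17.038153 + (1-p)*0.000000] = 7.508160; exercise = 6.572871; V(1,0) = max -> 7.508160
  V(1,1) = exp(-r*dt) * [p*0.000000 + (1-p)*0.000000] = 0.000000; exercise = 0.000000; V(1,1) = max -> 0.000000
  V(0,0) = exp(-r*dt) * [p*7.508160 + (1-p)*0.000000] = 3.308602; exercise = 0.000000; V(0,0) = max -> 3.308602


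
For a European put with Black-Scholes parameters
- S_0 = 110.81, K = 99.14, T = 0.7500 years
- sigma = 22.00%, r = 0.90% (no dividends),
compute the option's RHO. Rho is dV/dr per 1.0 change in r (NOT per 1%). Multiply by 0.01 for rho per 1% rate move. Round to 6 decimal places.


d1 = 0.7147807871; d2 = 0.5242551983
phi(d1) = 0.3090060818; exp(-qT) = 1.0000000000; exp(-rT) = 0.9932727301
N(-d2) = 0.3000505267
Rho = -K*T*exp(-rT)*N(-d2) = -99.1400 * 0.7500 * 0.9932727301 * 0.3000505267 = -22.160170

Answer: Rho = -22.160170


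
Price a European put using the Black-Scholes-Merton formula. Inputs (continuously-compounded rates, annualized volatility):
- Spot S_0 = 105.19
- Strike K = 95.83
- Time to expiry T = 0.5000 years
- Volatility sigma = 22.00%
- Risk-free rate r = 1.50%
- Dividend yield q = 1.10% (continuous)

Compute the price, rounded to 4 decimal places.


Answer: Price = 2.5628

Derivation:
d1 = (ln(S/K) + (r - q + 0.5*sigma^2) * T) / (sigma * sqrt(T)) = 0.68970199
d2 = d1 - sigma * sqrt(T) = 0.53413850
exp(-rT) = 0.99252805; exp(-qT) = 0.99451510
P = K * exp(-rT) * N(-d2) - S_0 * exp(-qT) * N(-d1)
N(-d1) = 0.24519081; N(-d2) = 0.29662286
P = 95.8300 * 0.99252805 * 0.29662286 - 105.1900 * 0.99451510 * 0.24519081 = 2.5628


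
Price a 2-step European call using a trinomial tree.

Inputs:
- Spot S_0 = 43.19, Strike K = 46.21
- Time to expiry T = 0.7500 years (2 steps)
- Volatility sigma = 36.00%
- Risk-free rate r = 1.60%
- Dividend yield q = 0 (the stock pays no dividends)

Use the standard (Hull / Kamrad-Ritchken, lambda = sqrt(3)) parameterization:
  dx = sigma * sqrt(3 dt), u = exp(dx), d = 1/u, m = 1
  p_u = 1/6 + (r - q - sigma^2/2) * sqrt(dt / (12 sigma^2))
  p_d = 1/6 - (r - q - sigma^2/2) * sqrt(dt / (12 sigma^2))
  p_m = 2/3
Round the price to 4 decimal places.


dt = T/N = 0.375000; dx = sigma*sqrt(3*dt) = 0.381838
u = exp(dx) = 1.464974; d = 1/u = 0.682606
p_u = 0.142704, p_m = 0.666667, p_d = 0.190630
Discount per step: exp(-r*dt) = 0.994018
Stock lattice S(k, j) with j the centered position index:
  k=0: S(0,+0) = 43.1900
  k=1: S(1,-1) = 29.4817; S(1,+0) = 43.1900; S(1,+1) = 63.2722
  k=2: S(2,-2) = 20.1244; S(2,-1) = 29.4817; S(2,+0) = 43.1900; S(2,+1) = 63.2722; S(2,+2) = 92.6922
Terminal payoffs V(N, j) = max(S_T - K, 0):
  V(2,-2) = 0.000000; V(2,-1) = 0.000000; V(2,+0) = 0.000000; V(2,+1) = 17.062238; V(2,+2) = 46.482199
Backward induction: V(k, j) = exp(-r*dt) * [p_u * V(k+1, j+1) + p_m * V(k+1, j) + p_d * V(k+1, j-1)]
  V(1,-1) = exp(-r*dt) * [p_u*0.000000 + p_m*0.000000 + p_d*0.000000] = 0.000000
  V(1,+0) = exp(-r*dt) * [p_u*17.062238 + p_m*0.000000 + p_d*0.000000] = 2.420277
  V(1,+1) = exp(-r*dt) * [p_u*46.482199 + p_m*17.062238 + p_d*0.000000] = 17.900278
  V(0,+0) = exp(-r*dt) * [p_u*17.900278 + p_m*2.420277 + p_d*0.000000] = 4.143020

Answer: Price = V(0,0) = 4.1430


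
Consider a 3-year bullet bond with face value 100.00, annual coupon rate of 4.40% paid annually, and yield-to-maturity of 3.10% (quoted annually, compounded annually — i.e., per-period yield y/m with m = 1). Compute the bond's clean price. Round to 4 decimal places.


Answer: Price = 103.6701

Derivation:
Coupon per period c = face * coupon_rate / m = 4.400000
Periods per year m = 1; per-period yield y/m = 0.031000
Number of cashflows N = 3
Cashflows (t years, CF_t, discount factor 1/(1+y/m)^(m*t), PV):
  t = 1.0000: CF_t = 4.400000, DF = 0.969932, PV = 4.267701
  t = 2.0000: CF_t = 4.400000, DF = 0.940768, PV = 4.139380
  t = 3.0000: CF_t = 104.400000, DF = 0.912481, PV = 95.263055
Price P = sum_t PV_t = 103.670136


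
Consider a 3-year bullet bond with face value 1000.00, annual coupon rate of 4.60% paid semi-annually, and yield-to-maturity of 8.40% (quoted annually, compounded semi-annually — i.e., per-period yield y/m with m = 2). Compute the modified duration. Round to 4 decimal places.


Coupon per period c = face * coupon_rate / m = 23.000000
Periods per year m = 2; per-period yield y/m = 0.042000
Number of cashflows N = 6
Cashflows (t years, CF_t, discount factor 1/(1+y/m)^(m*t), PV):
  t = 0.5000: CF_t = 23.000000, DF = 0.959693, PV = 22.072937
  t = 1.0000: CF_t = 23.000000, DF = 0.921010, PV = 21.183241
  t = 1.5000: CF_t = 23.000000, DF = 0.883887, PV = 20.329406
  t = 2.0000: CF_t = 23.000000, DF = 0.848260, PV = 19.509986
  t = 2.5000: CF_t = 23.000000, DF = 0.814069, PV = 18.723595
  t = 3.0000: CF_t = 1023.000000, DF = 0.781257, PV = 799.225478
Price P = sum_t PV_t = 901.044642
First compute Macaulay numerator sum_t t * PV_t:
  t * PV_t at t = 0.5000: 11.036468
  t * PV_t at t = 1.0000: 21.183241
  t * PV_t at t = 1.5000: 30.494108
  t * PV_t at t = 2.0000: 39.019972
  t * PV_t at t = 2.5000: 46.808988
  t * PV_t at t = 3.0000: 2397.676433
Macaulay duration D = 2546.219211 / 901.044642 = 2.825852
Modified duration = D / (1 + y/m) = 2.825852 / (1 + 0.042000) = 2.711951

Answer: Modified duration = 2.7120


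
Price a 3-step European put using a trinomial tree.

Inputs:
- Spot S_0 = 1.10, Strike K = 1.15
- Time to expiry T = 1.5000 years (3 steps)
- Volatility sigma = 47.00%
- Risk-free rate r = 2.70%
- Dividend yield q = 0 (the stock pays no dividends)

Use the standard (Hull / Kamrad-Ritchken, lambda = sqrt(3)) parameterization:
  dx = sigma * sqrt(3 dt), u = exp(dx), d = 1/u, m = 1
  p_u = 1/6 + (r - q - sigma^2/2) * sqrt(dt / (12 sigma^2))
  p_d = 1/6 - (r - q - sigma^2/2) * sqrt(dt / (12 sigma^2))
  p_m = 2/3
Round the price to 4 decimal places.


Answer: Price = V(0,0) = 0.2367

Derivation:
dt = T/N = 0.500000; dx = sigma*sqrt(3*dt) = 0.575630
u = exp(dx) = 1.778251; d = 1/u = 0.562350
p_u = 0.130424, p_m = 0.666667, p_d = 0.202910
Discount per step: exp(-r*dt) = 0.986591
Stock lattice S(k, j) with j the centered position index:
  k=0: S(0,+0) = 1.1000
  k=1: S(1,-1) = 0.6186; S(1,+0) = 1.1000; S(1,+1) = 1.9561
  k=2: S(2,-2) = 0.3479; S(2,-1) = 0.6186; S(2,+0) = 1.1000; S(2,+1) = 1.9561; S(2,+2) = 3.4784
  k=3: S(3,-3) = 0.1956; S(3,-2) = 0.3479; S(3,-1) = 0.6186; S(3,+0) = 1.1000; S(3,+1) = 1.9561; S(3,+2) = 3.4784; S(3,+3) = 6.1855
Terminal payoffs V(N, j) = max(K - S_T, 0):
  V(3,-3) = 0.954380; V(3,-2) = 0.802138; V(3,-1) = 0.531415; V(3,+0) = 0.050000; V(3,+1) = 0.000000; V(3,+2) = 0.000000; V(3,+3) = 0.000000
Backward induction: V(k, j) = exp(-r*dt) * [p_u * V(k+1, j+1) + p_m * V(k+1, j) + p_d * V(k+1, j-1)]
  V(2,-2) = exp(-r*dt) * [p_u*0.531415 + p_m*0.802138 + p_d*0.954380] = 0.787024
  V(2,-1) = exp(-r*dt) * [p_u*0.050000 + p_m*0.531415 + p_d*0.802138] = 0.516539
  V(2,+0) = exp(-r*dt) * [p_u*0.000000 + p_m*0.050000 + p_d*0.531415] = 0.139270
  V(2,+1) = exp(-r*dt) * [p_u*0.000000 + p_m*0.000000 + p_d*0.050000] = 0.010009
  V(2,+2) = exp(-r*dt) * [p_u*0.000000 + p_m*0.000000 + p_d*0.000000] = 0.000000
  V(1,-1) = exp(-r*dt) * [p_u*0.139270 + p_m*0.516539 + p_d*0.787024] = 0.515215
  V(1,+0) = exp(-r*dt) * [p_u*0.010009 + p_m*0.139270 + p_d*0.516539] = 0.196294
  V(1,+1) = exp(-r*dt) * [p_u*0.000000 + p_m*0.010009 + p_d*0.139270] = 0.034464
  V(0,+0) = exp(-r*dt) * [p_u*0.034464 + p_m*0.196294 + p_d*0.515215] = 0.236683


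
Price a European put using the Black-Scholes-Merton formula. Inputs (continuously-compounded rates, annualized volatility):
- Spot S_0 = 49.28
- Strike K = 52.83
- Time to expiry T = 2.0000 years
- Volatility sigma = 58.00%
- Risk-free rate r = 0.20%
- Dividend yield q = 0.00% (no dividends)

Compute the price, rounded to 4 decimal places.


d1 = (ln(S/K) + (r - q + 0.5*sigma^2) * T) / (sigma * sqrt(T)) = 0.33019340
d2 = d1 - sigma * sqrt(T) = -0.49005047
exp(-rT) = 0.99600799; exp(-qT) = 1.00000000
P = K * exp(-rT) * N(-d2) - S_0 * exp(-qT) * N(-d1)
N(-d1) = 0.37062692; N(-d2) = 0.68795091
P = 52.8300 * 0.99600799 * 0.68795091 - 49.2800 * 1.00000000 * 0.37062692 = 17.9349

Answer: Price = 17.9349


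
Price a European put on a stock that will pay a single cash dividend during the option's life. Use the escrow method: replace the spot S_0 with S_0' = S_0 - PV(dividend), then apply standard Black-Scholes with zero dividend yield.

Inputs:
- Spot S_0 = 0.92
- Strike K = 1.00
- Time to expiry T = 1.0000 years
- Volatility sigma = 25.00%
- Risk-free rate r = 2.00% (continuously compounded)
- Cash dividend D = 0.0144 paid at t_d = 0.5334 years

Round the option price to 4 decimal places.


Answer: Price = 0.1356

Derivation:
PV(D) = D * exp(-r * t_d) = 0.0144 * 0.98938870 = 0.01424720
S_0' = S_0 - PV(D) = 0.9200 - 0.01424720 = 0.90575280
d1 = (ln(S_0'/K) + (r + sigma^2/2)*T) / (sigma*sqrt(T)) = -0.19095542
d2 = d1 - sigma*sqrt(T) = -0.44095542
exp(-rT) = 0.98019867
N(-d1) = 0.57571974; N(-d2) = 0.67037736
P = K * exp(-rT) * N(-d2) - S_0' * N(-d1) = 1.0000 * 0.98019867 * 0.67037736 - 0.90575280 * 0.57571974 = 0.1356


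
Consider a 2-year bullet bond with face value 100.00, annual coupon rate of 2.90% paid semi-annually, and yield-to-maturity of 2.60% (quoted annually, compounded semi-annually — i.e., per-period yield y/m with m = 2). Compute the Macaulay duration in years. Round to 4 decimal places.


Coupon per period c = face * coupon_rate / m = 1.450000
Periods per year m = 2; per-period yield y/m = 0.013000
Number of cashflows N = 4
Cashflows (t years, CF_t, discount factor 1/(1+y/m)^(m*t), PV):
  t = 0.5000: CF_t = 1.450000, DF = 0.987167, PV = 1.431392
  t = 1.0000: CF_t = 1.450000, DF = 0.974498, PV = 1.413023
  t = 1.5000: CF_t = 1.450000, DF = 0.961992, PV = 1.394889
  t = 2.0000: CF_t = 101.450000, DF = 0.949647, PV = 96.341692
Price P = sum_t PV_t = 100.580996
Macaulay numerator sum_t t * PV_t:
  t * PV_t at t = 0.5000: 0.715696
  t * PV_t at t = 1.0000: 1.413023
  t * PV_t at t = 1.5000: 2.092334
  t * PV_t at t = 2.0000: 192.683384
Macaulay duration D = (sum_t t * PV_t) / P = 196.904436 / 100.580996 = 1.957670

Answer: Macaulay duration = 1.9577 years


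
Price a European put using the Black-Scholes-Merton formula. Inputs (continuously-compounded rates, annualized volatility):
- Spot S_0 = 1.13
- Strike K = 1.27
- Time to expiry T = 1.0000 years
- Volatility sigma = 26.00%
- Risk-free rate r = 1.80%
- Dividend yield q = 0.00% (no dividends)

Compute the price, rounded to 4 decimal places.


Answer: Price = 0.1903

Derivation:
d1 = (ln(S/K) + (r - q + 0.5*sigma^2) * T) / (sigma * sqrt(T)) = -0.24999718
d2 = d1 - sigma * sqrt(T) = -0.50999718
exp(-rT) = 0.98216103; exp(-qT) = 1.00000000
P = K * exp(-rT) * N(-d2) - S_0 * exp(-qT) * N(-d1)
N(-d1) = 0.59870524; N(-d2) = 0.69497328
P = 1.2700 * 0.98216103 * 0.69497328 - 1.1300 * 1.00000000 * 0.59870524 = 0.1903


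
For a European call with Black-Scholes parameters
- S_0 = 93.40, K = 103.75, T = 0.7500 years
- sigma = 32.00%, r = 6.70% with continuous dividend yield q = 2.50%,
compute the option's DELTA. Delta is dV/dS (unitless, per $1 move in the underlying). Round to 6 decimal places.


d1 = -0.1269911285; d2 = -0.4041192577
phi(d1) = 0.3957383943; exp(-qT) = 0.9814246877; exp(-rT) = 0.9509916469
N(d1) = 0.4494737101
Delta = exp(-qT) * N(d1) = 0.9814246877 * 0.4494737101 = 0.441125

Answer: Delta = 0.441125


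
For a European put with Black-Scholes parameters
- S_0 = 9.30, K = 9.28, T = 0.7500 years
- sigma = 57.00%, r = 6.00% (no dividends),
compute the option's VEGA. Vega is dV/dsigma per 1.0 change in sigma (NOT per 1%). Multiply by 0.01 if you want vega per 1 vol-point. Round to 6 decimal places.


d1 = 0.3423390386; d2 = -0.1512954415
phi(d1) = 0.3762368018; exp(-qT) = 1.0000000000; exp(-rT) = 0.9559974818
Vega = S * exp(-qT) * phi(d1) * sqrt(T) = 9.3000 * 1.0000000000 * 0.3762368018 * 0.8660254038 = 3.030225

Answer: Vega = 3.030225


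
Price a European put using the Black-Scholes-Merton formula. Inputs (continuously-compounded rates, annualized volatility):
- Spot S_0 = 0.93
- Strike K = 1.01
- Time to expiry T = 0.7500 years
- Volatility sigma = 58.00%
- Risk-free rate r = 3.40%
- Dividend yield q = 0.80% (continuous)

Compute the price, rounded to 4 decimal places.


Answer: Price = 0.2208

Derivation:
d1 = (ln(S/K) + (r - q + 0.5*sigma^2) * T) / (sigma * sqrt(T)) = 0.12568114
d2 = d1 - sigma * sqrt(T) = -0.37661359
exp(-rT) = 0.97482238; exp(-qT) = 0.99401796
P = K * exp(-rT) * N(-d2) - S_0 * exp(-qT) * N(-d1)
N(-d1) = 0.44999216; N(-d2) = 0.64676961
P = 1.0100 * 0.97482238 * 0.64676961 - 0.9300 * 0.99401796 * 0.44999216 = 0.2208


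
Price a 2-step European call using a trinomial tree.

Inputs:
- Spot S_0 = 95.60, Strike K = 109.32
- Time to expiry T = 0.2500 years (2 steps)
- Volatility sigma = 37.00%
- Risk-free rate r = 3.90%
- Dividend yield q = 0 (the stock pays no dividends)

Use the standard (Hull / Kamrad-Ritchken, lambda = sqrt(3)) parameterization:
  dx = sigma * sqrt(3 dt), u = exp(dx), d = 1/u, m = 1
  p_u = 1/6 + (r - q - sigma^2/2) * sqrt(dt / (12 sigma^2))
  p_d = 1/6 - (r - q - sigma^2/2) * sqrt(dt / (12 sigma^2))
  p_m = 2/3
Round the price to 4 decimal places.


Answer: Price = V(0,0) = 3.2398

Derivation:
dt = T/N = 0.125000; dx = sigma*sqrt(3*dt) = 0.226578
u = exp(dx) = 1.254300; d = 1/u = 0.797257
p_u = 0.158543, p_m = 0.666667, p_d = 0.174790
Discount per step: exp(-r*dt) = 0.995137
Stock lattice S(k, j) with j the centered position index:
  k=0: S(0,+0) = 95.6000
  k=1: S(1,-1) = 76.2178; S(1,+0) = 95.6000; S(1,+1) = 119.9111
  k=2: S(2,-2) = 60.7652; S(2,-1) = 76.2178; S(2,+0) = 95.6000; S(2,+1) = 119.9111; S(2,+2) = 150.4045
Terminal payoffs V(N, j) = max(S_T - K, 0):
  V(2,-2) = 0.000000; V(2,-1) = 0.000000; V(2,+0) = 0.000000; V(2,+1) = 10.591098; V(2,+2) = 41.084514
Backward induction: V(k, j) = exp(-r*dt) * [p_u * V(k+1, j+1) + p_m * V(k+1, j) + p_d * V(k+1, j-1)]
  V(1,-1) = exp(-r*dt) * [p_u*0.000000 + p_m*0.000000 + p_d*0.000000] = 0.000000
  V(1,+0) = exp(-r*dt) * [p_u*10.591098 + p_m*0.000000 + p_d*0.000000] = 1.670979
  V(1,+1) = exp(-r*dt) * [p_u*41.084514 + p_m*10.591098 + p_d*0.000000] = 13.508383
  V(0,+0) = exp(-r*dt) * [p_u*13.508383 + p_m*1.670979 + p_d*0.000000] = 3.239814


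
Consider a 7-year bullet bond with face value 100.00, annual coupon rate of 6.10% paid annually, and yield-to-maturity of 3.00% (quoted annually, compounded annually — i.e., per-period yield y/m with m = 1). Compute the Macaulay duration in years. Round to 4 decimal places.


Coupon per period c = face * coupon_rate / m = 6.100000
Periods per year m = 1; per-period yield y/m = 0.030000
Number of cashflows N = 7
Cashflows (t years, CF_t, discount factor 1/(1+y/m)^(m*t), PV):
  t = 1.0000: CF_t = 6.100000, DF = 0.970874, PV = 5.922330
  t = 2.0000: CF_t = 6.100000, DF = 0.942596, PV = 5.749835
  t = 3.0000: CF_t = 6.100000, DF = 0.915142, PV = 5.582364
  t = 4.0000: CF_t = 6.100000, DF = 0.888487, PV = 5.419771
  t = 5.0000: CF_t = 6.100000, DF = 0.862609, PV = 5.261914
  t = 6.0000: CF_t = 6.100000, DF = 0.837484, PV = 5.108654
  t = 7.0000: CF_t = 106.100000, DF = 0.813092, PV = 86.269009
Price P = sum_t PV_t = 119.313877
Macaulay numerator sum_t t * PV_t:
  t * PV_t at t = 1.0000: 5.922330
  t * PV_t at t = 2.0000: 11.499670
  t * PV_t at t = 3.0000: 16.747092
  t * PV_t at t = 4.0000: 21.679084
  t * PV_t at t = 5.0000: 26.309568
  t * PV_t at t = 6.0000: 30.651924
  t * PV_t at t = 7.0000: 603.883065
Macaulay duration D = (sum_t t * PV_t) / P = 716.692734 / 119.313877 = 6.006784

Answer: Macaulay duration = 6.0068 years


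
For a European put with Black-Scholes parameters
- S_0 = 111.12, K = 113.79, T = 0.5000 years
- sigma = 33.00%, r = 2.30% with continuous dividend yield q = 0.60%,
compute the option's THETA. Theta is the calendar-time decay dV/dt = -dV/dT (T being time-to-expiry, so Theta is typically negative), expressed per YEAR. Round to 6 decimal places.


d1 = 0.0513447551; d2 = -0.1820004827
phi(d1) = 0.3984167643; exp(-qT) = 0.9970044955; exp(-rT) = 0.9885658722
Theta = -S*exp(-qT)*phi(d1)*sigma/(2*sqrt(T)) + r*K*exp(-rT)*N(-d2) - q*S*exp(-qT)*N(-d1)
N(-d1) = 0.4795254029; N(-d2) = 0.5722088265; sqrt(T) = 0.7071067812
Term 1 = -111.1200 * 0.9970044955 * 0.3984167643 * 0.3300 / (2 * 0.7071067812) = -10.2997313105
Term 2 = 0.0230 * 113.7900 * 0.9885658722 * 0.5722088265 = 1.4804443931
Term 3 = -0.0060 * 111.1200 * 0.9970044955 * 0.4795254029 = -0.3187514863
Theta = -10.2997313105 + (1.4804443931) + (-0.3187514863) = -9.138038

Answer: Theta = -9.138038


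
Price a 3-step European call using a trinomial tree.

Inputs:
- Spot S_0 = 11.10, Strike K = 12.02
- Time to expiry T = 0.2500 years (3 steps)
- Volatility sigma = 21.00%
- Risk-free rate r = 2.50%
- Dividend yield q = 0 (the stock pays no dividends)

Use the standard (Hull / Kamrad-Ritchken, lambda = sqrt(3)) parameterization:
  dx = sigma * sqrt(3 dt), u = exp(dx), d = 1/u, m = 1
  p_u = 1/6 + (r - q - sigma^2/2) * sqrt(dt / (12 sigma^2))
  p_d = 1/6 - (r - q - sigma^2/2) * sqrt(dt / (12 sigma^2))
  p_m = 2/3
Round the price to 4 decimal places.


dt = T/N = 0.083333; dx = sigma*sqrt(3*dt) = 0.105000
u = exp(dx) = 1.110711; d = 1/u = 0.900325
p_u = 0.167837, p_m = 0.666667, p_d = 0.165496
Discount per step: exp(-r*dt) = 0.997919
Stock lattice S(k, j) with j the centered position index:
  k=0: S(0,+0) = 11.1000
  k=1: S(1,-1) = 9.9936; S(1,+0) = 11.1000; S(1,+1) = 12.3289
  k=2: S(2,-2) = 8.9975; S(2,-1) = 9.9936; S(2,+0) = 11.1000; S(2,+1) = 12.3289; S(2,+2) = 13.6938
  k=3: S(3,-3) = 8.1007; S(3,-2) = 8.9975; S(3,-1) = 9.9936; S(3,+0) = 11.1000; S(3,+1) = 12.3289; S(3,+2) = 13.6938; S(3,+3) = 15.2099
Terminal payoffs V(N, j) = max(S_T - K, 0):
  V(3,-3) = 0.000000; V(3,-2) = 0.000000; V(3,-1) = 0.000000; V(3,+0) = 0.000000; V(3,+1) = 0.308888; V(3,+2) = 1.673826; V(3,+3) = 3.189878
Backward induction: V(k, j) = exp(-r*dt) * [p_u * V(k+1, j+1) + p_m * V(k+1, j) + p_d * V(k+1, j-1)]
  V(2,-2) = exp(-r*dt) * [p_u*0.000000 + p_m*0.000000 + p_d*0.000000] = 0.000000
  V(2,-1) = exp(-r*dt) * [p_u*0.000000 + p_m*0.000000 + p_d*0.000000] = 0.000000
  V(2,+0) = exp(-r*dt) * [p_u*0.308888 + p_m*0.000000 + p_d*0.000000] = 0.051735
  V(2,+1) = exp(-r*dt) * [p_u*1.673826 + p_m*0.308888 + p_d*0.000000] = 0.485842
  V(2,+2) = exp(-r*dt) * [p_u*3.189878 + p_m*1.673826 + p_d*0.308888] = 1.698842
  V(1,-1) = exp(-r*dt) * [p_u*0.051735 + p_m*0.000000 + p_d*0.000000] = 0.008665
  V(1,+0) = exp(-r*dt) * [p_u*0.485842 + p_m*0.051735 + p_d*0.000000] = 0.115791
  V(1,+1) = exp(-r*dt) * [p_u*1.698842 + p_m*0.485842 + p_d*0.051735] = 0.616301
  V(0,+0) = exp(-r*dt) * [p_u*0.616301 + p_m*0.115791 + p_d*0.008665] = 0.181687

Answer: Price = V(0,0) = 0.1817


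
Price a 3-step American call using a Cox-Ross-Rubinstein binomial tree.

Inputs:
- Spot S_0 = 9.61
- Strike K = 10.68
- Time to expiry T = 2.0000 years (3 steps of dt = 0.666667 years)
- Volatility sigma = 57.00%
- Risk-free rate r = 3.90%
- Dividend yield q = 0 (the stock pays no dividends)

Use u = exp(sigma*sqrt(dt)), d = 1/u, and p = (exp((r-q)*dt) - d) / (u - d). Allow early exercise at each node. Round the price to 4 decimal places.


dt = T/N = 0.666667
u = exp(sigma*sqrt(dt)) = 1.592656; d = 1/u = 0.627882
p = (exp((r-q)*dt) - d) / (u - d) = 0.413008
Discount per step: exp(-r*dt) = 0.974335
Stock lattice S(k, i) with i counting down-moves:
  k=0: S(0,0) = 9.6100
  k=1: S(1,0) = 15.3054; S(1,1) = 6.0339
  k=2: S(2,0) = 24.3763; S(2,1) = 9.6100; S(2,2) = 3.7886
  k=3: S(3,0) = 38.8230; S(3,1) = 15.3054; S(3,2) = 6.0339; S(3,3) = 2.3788
Terminal payoffs V(N, i) = max(S_T - K, 0):
  V(3,0) = 28.143020; V(3,1) = 4.625424; V(3,2) = 0.000000; V(3,3) = 0.000000
Backward induction: V(k, i) = exp(-r*dt) * [p * V(k+1, i) + (1-p) * V(k+1, i+1)]; then take max(V_cont, immediate exercise) for American.
  V(2,0) = exp(-r*dt) * [p*28.143020 + (1-p)*4.625424] = 13.970376; exercise = 13.696275; V(2,0) = max -> 13.970376
  V(2,1) = exp(-r*dt) * [p*4.625424 + (1-p)*0.000000] = 1.861307; exercise = 0.000000; V(2,1) = max -> 1.861307
  V(2,2) = exp(-r*dt) * [p*0.000000 + (1-p)*0.000000] = 0.000000; exercise = 0.000000; V(2,2) = max -> 0.000000
  V(1,0) = exp(-r*dt) * [p*13.970376 + (1-p)*1.861307] = 6.686320; exercise = 4.625424; V(1,0) = max -> 6.686320
  V(1,1) = exp(-r*dt) * [p*1.861307 + (1-p)*0.000000] = 0.749004; exercise = 0.000000; V(1,1) = max -> 0.749004
  V(0,0) = exp(-r*dt) * [p*6.686320 + (1-p)*0.749004] = 3.119003; exercise = 0.000000; V(0,0) = max -> 3.119003

Answer: Price = V(0,0) = 3.1190


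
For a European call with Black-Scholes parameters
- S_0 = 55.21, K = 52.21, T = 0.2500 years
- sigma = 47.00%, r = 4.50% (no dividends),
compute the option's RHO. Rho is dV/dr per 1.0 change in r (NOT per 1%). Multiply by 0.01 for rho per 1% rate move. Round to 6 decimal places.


Answer: Rho = 7.314807

Derivation:
d1 = 0.4031172292; d2 = 0.1681172292
phi(d1) = 0.3678094465; exp(-qT) = 1.0000000000; exp(-rT) = 0.9888130446
N(d2) = 0.5667544724
Rho = K*T*exp(-rT)*N(d2) = 52.2100 * 0.2500 * 0.9888130446 * 0.5667544724 = 7.314807


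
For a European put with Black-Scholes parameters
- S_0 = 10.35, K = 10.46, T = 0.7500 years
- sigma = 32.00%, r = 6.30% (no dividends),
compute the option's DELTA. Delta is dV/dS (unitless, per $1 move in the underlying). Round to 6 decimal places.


d1 = 0.2709146173; d2 = -0.0062135119
phi(d1) = 0.3845675210; exp(-qT) = 1.0000000000; exp(-rT) = 0.9538489056
N(-d1) = 0.3932283512
Delta = -exp(-qT) * N(-d1) = -1.0000000000 * 0.3932283512 = -0.393228

Answer: Delta = -0.393228


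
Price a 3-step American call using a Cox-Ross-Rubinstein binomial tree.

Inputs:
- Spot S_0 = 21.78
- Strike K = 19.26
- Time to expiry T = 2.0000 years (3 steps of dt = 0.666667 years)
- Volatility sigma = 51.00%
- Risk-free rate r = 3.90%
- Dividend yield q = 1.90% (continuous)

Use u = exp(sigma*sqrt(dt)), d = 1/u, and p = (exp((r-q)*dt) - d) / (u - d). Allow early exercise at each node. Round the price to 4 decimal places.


dt = T/N = 0.666667
u = exp(sigma*sqrt(dt)) = 1.516512; d = 1/u = 0.659408
p = (exp((r-q)*dt) - d) / (u - d) = 0.413036
Discount per step: exp(-r*dt) = 0.974335
Stock lattice S(k, i) with i counting down-moves:
  k=0: S(0,0) = 21.7800
  k=1: S(1,0) = 33.0296; S(1,1) = 14.3619
  k=2: S(2,0) = 50.0899; S(2,1) = 21.7800; S(2,2) = 9.4703
  k=3: S(3,0) = 75.9619; S(3,1) = 33.0296; S(3,2) = 14.3619; S(3,3) = 6.2448
Terminal payoffs V(N, i) = max(S_T - K, 0):
  V(3,0) = 56.701899; V(3,1) = 13.769641; V(3,2) = 0.000000; V(3,3) = 0.000000
Backward induction: V(k, i) = exp(-r*dt) * [p * V(k+1, i) + (1-p) * V(k+1, i+1)]; then take max(V_cont, immediate exercise) for American.
  V(2,0) = exp(-r*dt) * [p*56.701899 + (1-p)*13.769641] = 30.693698; exercise = 30.829862; V(2,0) = max -> 30.829862
  V(2,1) = exp(-r*dt) * [p*13.769641 + (1-p)*0.000000] = 5.541389; exercise = 2.520000; V(2,1) = max -> 5.541389
  V(2,2) = exp(-r*dt) * [p*0.000000 + (1-p)*0.000000] = 0.000000; exercise = 0.000000; V(2,2) = max -> 0.000000
  V(1,0) = exp(-r*dt) * [p*30.829862 + (1-p)*5.541389] = 15.576142; exercise = 13.769641; V(1,0) = max -> 15.576142
  V(1,1) = exp(-r*dt) * [p*5.541389 + (1-p)*0.000000] = 2.230050; exercise = 0.000000; V(1,1) = max -> 2.230050
  V(0,0) = exp(-r*dt) * [p*15.576142 + (1-p)*2.230050] = 7.543754; exercise = 2.520000; V(0,0) = max -> 7.543754

Answer: Price = V(0,0) = 7.5438


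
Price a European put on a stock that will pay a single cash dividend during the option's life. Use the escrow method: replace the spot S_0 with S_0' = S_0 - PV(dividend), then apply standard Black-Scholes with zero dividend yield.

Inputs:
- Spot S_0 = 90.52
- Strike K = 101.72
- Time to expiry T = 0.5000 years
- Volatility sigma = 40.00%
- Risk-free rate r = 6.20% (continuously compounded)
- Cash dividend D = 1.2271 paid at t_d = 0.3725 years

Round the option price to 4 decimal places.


Answer: Price = 15.8507

Derivation:
PV(D) = D * exp(-r * t_d) = 1.2271 * 0.97716965 = 1.19908488
S_0' = S_0 - PV(D) = 90.5200 - 1.19908488 = 89.32091512
d1 = (ln(S_0'/K) + (r + sigma^2/2)*T) / (sigma*sqrt(T)) = -0.20855502
d2 = d1 - sigma*sqrt(T) = -0.49139773
exp(-rT) = 0.96947557
N(-d1) = 0.58260219; N(-d2) = 0.68842742
P = K * exp(-rT) * N(-d2) - S_0' * N(-d1) = 101.7200 * 0.96947557 * 0.68842742 - 89.32091512 * 0.58260219 = 15.8507


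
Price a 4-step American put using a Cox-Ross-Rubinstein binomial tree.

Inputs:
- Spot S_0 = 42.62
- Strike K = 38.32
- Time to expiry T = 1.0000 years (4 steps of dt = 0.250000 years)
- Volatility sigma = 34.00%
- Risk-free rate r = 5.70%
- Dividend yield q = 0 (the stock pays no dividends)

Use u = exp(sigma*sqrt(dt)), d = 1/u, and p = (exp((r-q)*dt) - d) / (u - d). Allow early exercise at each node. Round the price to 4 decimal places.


dt = T/N = 0.250000
u = exp(sigma*sqrt(dt)) = 1.185305; d = 1/u = 0.843665
p = (exp((r-q)*dt) - d) / (u - d) = 0.499611
Discount per step: exp(-r*dt) = 0.985851
Stock lattice S(k, i) with i counting down-moves:
  k=0: S(0,0) = 42.6200
  k=1: S(1,0) = 50.5177; S(1,1) = 35.9570
  k=2: S(2,0) = 59.8789; S(2,1) = 42.6200; S(2,2) = 30.3357
  k=3: S(3,0) = 70.9747; S(3,1) = 50.5177; S(3,2) = 35.9570; S(3,3) = 25.5931
  k=4: S(4,0) = 84.1267; S(4,1) = 59.8789; S(4,2) = 42.6200; S(4,3) = 30.3357; S(4,4) = 21.5920
Terminal payoffs V(N, i) = max(K - S_T, 0):
  V(4,0) = 0.000000; V(4,1) = 0.000000; V(4,2) = 0.000000; V(4,3) = 7.984349; V(4,4) = 16.727984
Backward induction: V(k, i) = exp(-r*dt) * [p * V(k+1, i) + (1-p) * V(k+1, i+1)]; then take max(V_cont, immediate exercise) for American.
  V(3,0) = exp(-r*dt) * [p*0.000000 + (1-p)*0.000000] = 0.000000; exercise = 0.000000; V(3,0) = max -> 0.000000
  V(3,1) = exp(-r*dt) * [p*0.000000 + (1-p)*0.000000] = 0.000000; exercise = 0.000000; V(3,1) = max -> 0.000000
  V(3,2) = exp(-r*dt) * [p*0.000000 + (1-p)*7.984349] = 3.938749; exercise = 2.363006; V(3,2) = max -> 3.938749
  V(3,3) = exp(-r*dt) * [p*7.984349 + (1-p)*16.727984] = 12.184691; exercise = 12.726878; V(3,3) = max -> 12.726878
  V(2,0) = exp(-r*dt) * [p*0.000000 + (1-p)*0.000000] = 0.000000; exercise = 0.000000; V(2,0) = max -> 0.000000
  V(2,1) = exp(-r*dt) * [p*0.000000 + (1-p)*3.938749] = 1.943020; exercise = 0.000000; V(2,1) = max -> 1.943020
  V(2,2) = exp(-r*dt) * [p*3.938749 + (1-p)*12.726878] = 8.218282; exercise = 7.984349; V(2,2) = max -> 8.218282
  V(1,0) = exp(-r*dt) * [p*0.000000 + (1-p)*1.943020] = 0.958509; exercise = 0.000000; V(1,0) = max -> 0.958509
  V(1,1) = exp(-r*dt) * [p*1.943020 + (1-p)*8.218282] = 5.011170; exercise = 2.363006; V(1,1) = max -> 5.011170
  V(0,0) = exp(-r*dt) * [p*0.958509 + (1-p)*5.011170] = 2.944160; exercise = 0.000000; V(0,0) = max -> 2.944160

Answer: Price = V(0,0) = 2.9442


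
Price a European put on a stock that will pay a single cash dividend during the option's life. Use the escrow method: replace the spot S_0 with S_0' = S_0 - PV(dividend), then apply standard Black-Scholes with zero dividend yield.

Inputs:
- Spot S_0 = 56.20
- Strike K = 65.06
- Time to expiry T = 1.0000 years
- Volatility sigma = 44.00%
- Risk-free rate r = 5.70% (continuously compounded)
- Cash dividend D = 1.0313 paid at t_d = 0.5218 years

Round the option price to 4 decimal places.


PV(D) = D * exp(-r * t_d) = 1.0313 * 0.97069536 = 1.00107812
S_0' = S_0 - PV(D) = 56.2000 - 1.00107812 = 55.19892188
d1 = (ln(S_0'/K) + (r + sigma^2/2)*T) / (sigma*sqrt(T)) = -0.02401477
d2 = d1 - sigma*sqrt(T) = -0.46401477
exp(-rT) = 0.94459407
N(-d1) = 0.50957959; N(-d2) = 0.67868142
P = K * exp(-rT) * N(-d2) - S_0' * N(-d1) = 65.0600 * 0.94459407 * 0.67868142 - 55.19892188 * 0.50957959 = 13.5803

Answer: Price = 13.5803


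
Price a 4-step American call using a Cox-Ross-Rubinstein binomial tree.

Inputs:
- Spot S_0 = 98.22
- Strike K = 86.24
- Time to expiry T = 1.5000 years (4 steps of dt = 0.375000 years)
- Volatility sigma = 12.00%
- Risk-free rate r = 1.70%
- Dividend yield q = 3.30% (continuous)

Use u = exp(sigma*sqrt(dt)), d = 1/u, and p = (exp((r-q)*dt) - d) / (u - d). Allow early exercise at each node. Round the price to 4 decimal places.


dt = T/N = 0.375000
u = exp(sigma*sqrt(dt)) = 1.076252; d = 1/u = 0.929150
p = (exp((r-q)*dt) - d) / (u - d) = 0.440971
Discount per step: exp(-r*dt) = 0.993645
Stock lattice S(k, i) with i counting down-moves:
  k=0: S(0,0) = 98.2200
  k=1: S(1,0) = 105.7095; S(1,1) = 91.2611
  k=2: S(2,0) = 113.7700; S(2,1) = 98.2200; S(2,2) = 84.7953
  k=3: S(3,0) = 122.4452; S(3,1) = 105.7095; S(3,2) = 91.2611; S(3,3) = 78.7876
  k=4: S(4,0) = 131.7819; S(4,1) = 113.7700; S(4,2) = 98.2200; S(4,3) = 84.7953; S(4,4) = 73.2055
Terminal payoffs V(N, i) = max(S_T - K, 0):
  V(4,0) = 45.541946; V(4,1) = 27.530043; V(4,2) = 11.980000; V(4,3) = 0.000000; V(4,4) = 0.000000
Backward induction: V(k, i) = exp(-r*dt) * [p * V(k+1, i) + (1-p) * V(k+1, i+1)]; then take max(V_cont, immediate exercise) for American.
  V(3,0) = exp(-r*dt) * [p*45.541946 + (1-p)*27.530043] = 35.247352; exercise = 36.205243; V(3,0) = max -> 36.205243
  V(3,1) = exp(-r*dt) * [p*27.530043 + (1-p)*11.980000] = 18.717415; exercise = 19.469477; V(3,1) = max -> 19.469477
  V(3,2) = exp(-r*dt) * [p*11.980000 + (1-p)*0.000000] = 5.249263; exercise = 5.021149; V(3,2) = max -> 5.249263
  V(3,3) = exp(-r*dt) * [p*0.000000 + (1-p)*0.000000] = 0.000000; exercise = 0.000000; V(3,3) = max -> 0.000000
  V(2,0) = exp(-r*dt) * [p*36.205243 + (1-p)*19.469477] = 26.678846; exercise = 27.530043; V(2,0) = max -> 27.530043
  V(2,1) = exp(-r*dt) * [p*19.469477 + (1-p)*5.249263] = 11.446760; exercise = 11.980000; V(2,1) = max -> 11.980000
  V(2,2) = exp(-r*dt) * [p*5.249263 + (1-p)*0.000000] = 2.300063; exercise = 0.000000; V(2,2) = max -> 2.300063
  V(1,0) = exp(-r*dt) * [p*27.530043 + (1-p)*11.980000] = 18.717415; exercise = 19.469477; V(1,0) = max -> 19.469477
  V(1,1) = exp(-r*dt) * [p*11.980000 + (1-p)*2.300063] = 6.526894; exercise = 5.021149; V(1,1) = max -> 6.526894
  V(0,0) = exp(-r*dt) * [p*19.469477 + (1-p)*6.526894] = 12.156454; exercise = 11.980000; V(0,0) = max -> 12.156454

Answer: Price = V(0,0) = 12.1565


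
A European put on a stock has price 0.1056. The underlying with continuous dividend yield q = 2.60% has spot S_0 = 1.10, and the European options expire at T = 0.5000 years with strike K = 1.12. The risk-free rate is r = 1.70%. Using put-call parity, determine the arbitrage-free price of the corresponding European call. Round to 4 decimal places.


Answer: Call price = 0.0809

Derivation:
Put-call parity: C - P = S_0 * exp(-qT) - K * exp(-rT).
S_0 * exp(-qT) = 1.1000 * 0.98708414 = 1.08579255
K * exp(-rT) = 1.1200 * 0.99153602 = 1.11052035
C = P + S*exp(-qT) - K*exp(-rT)
C = 0.1056 + 1.08579255 - 1.11052035 = 0.0809


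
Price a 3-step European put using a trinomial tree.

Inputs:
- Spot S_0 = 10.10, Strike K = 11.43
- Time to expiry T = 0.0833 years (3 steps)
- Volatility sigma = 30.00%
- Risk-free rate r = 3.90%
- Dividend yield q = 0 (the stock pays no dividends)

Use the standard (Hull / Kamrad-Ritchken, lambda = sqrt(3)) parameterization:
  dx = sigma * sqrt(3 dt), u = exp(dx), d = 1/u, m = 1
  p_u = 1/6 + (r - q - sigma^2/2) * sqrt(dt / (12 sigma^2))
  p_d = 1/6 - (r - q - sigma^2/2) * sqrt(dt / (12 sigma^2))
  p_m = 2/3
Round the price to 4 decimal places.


dt = T/N = 0.027767; dx = sigma*sqrt(3*dt) = 0.086585
u = exp(dx) = 1.090444; d = 1/u = 0.917057
p_u = 0.165705, p_m = 0.666667, p_d = 0.167629
Discount per step: exp(-r*dt) = 0.998918
Stock lattice S(k, j) with j the centered position index:
  k=0: S(0,+0) = 10.1000
  k=1: S(1,-1) = 9.2623; S(1,+0) = 10.1000; S(1,+1) = 11.0135
  k=2: S(2,-2) = 8.4940; S(2,-1) = 9.2623; S(2,+0) = 10.1000; S(2,+1) = 11.0135; S(2,+2) = 12.0096
  k=3: S(3,-3) = 7.7895; S(3,-2) = 8.4940; S(3,-1) = 9.2623; S(3,+0) = 10.1000; S(3,+1) = 11.0135; S(3,+2) = 12.0096; S(3,+3) = 13.0958
Terminal payoffs V(N, j) = max(K - S_T, 0):
  V(3,-3) = 3.640476; V(3,-2) = 2.935958; V(3,-1) = 2.167720; V(3,+0) = 1.330000; V(3,+1) = 0.416513; V(3,+2) = 0.000000; V(3,+3) = 0.000000
Backward induction: V(k, j) = exp(-r*dt) * [p_u * V(k+1, j+1) + p_m * V(k+1, j) + p_d * V(k+1, j-1)]
  V(2,-2) = exp(-r*dt) * [p_u*2.167720 + p_m*2.935958 + p_d*3.640476] = 2.923587
  V(2,-1) = exp(-r*dt) * [p_u*1.330000 + p_m*2.167720 + p_d*2.935958] = 2.155350
  V(2,+0) = exp(-r*dt) * [p_u*0.416513 + p_m*1.330000 + p_d*2.167720] = 1.317629
  V(2,+1) = exp(-r*dt) * [p_u*0.000000 + p_m*0.416513 + p_d*1.330000] = 0.500079
  V(2,+2) = exp(-r*dt) * [p_u*0.000000 + p_m*0.000000 + p_d*0.416513] = 0.069744
  V(1,-1) = exp(-r*dt) * [p_u*1.317629 + p_m*2.155350 + p_d*2.923587] = 2.142992
  V(1,+0) = exp(-r*dt) * [p_u*0.500079 + p_m*1.317629 + p_d*2.155350] = 1.321152
  V(1,+1) = exp(-r*dt) * [p_u*0.069744 + p_m*0.500079 + p_d*1.317629] = 0.565203
  V(0,+0) = exp(-r*dt) * [p_u*0.565203 + p_m*1.321152 + p_d*2.142992] = 1.332208

Answer: Price = V(0,0) = 1.3322


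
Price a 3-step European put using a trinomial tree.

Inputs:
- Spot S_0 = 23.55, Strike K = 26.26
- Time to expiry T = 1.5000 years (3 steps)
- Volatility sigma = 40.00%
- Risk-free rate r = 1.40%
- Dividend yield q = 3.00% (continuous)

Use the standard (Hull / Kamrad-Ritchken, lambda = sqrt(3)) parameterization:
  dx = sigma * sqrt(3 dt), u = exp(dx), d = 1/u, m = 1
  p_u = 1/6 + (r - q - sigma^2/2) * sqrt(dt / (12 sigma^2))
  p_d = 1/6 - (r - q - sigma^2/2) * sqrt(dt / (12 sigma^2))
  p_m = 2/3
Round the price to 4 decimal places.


Answer: Price = V(0,0) = 6.3685

Derivation:
dt = T/N = 0.500000; dx = sigma*sqrt(3*dt) = 0.489898
u = exp(dx) = 1.632150; d = 1/u = 0.612689
p_u = 0.117677, p_m = 0.666667, p_d = 0.215656
Discount per step: exp(-r*dt) = 0.993024
Stock lattice S(k, j) with j the centered position index:
  k=0: S(0,+0) = 23.5500
  k=1: S(1,-1) = 14.4288; S(1,+0) = 23.5500; S(1,+1) = 38.4371
  k=2: S(2,-2) = 8.8404; S(2,-1) = 14.4288; S(2,+0) = 23.5500; S(2,+1) = 38.4371; S(2,+2) = 62.7351
  k=3: S(3,-3) = 5.4164; S(3,-2) = 8.8404; S(3,-1) = 14.4288; S(3,+0) = 23.5500; S(3,+1) = 38.4371; S(3,+2) = 62.7351; S(3,+3) = 102.3931
Terminal payoffs V(N, j) = max(K - S_T, 0):
  V(3,-3) = 20.843597; V(3,-2) = 17.419619; V(3,-1) = 11.831176; V(3,+0) = 2.710000; V(3,+1) = 0.000000; V(3,+2) = 0.000000; V(3,+3) = 0.000000
Backward induction: V(k, j) = exp(-r*dt) * [p_u * V(k+1, j+1) + p_m * V(k+1, j) + p_d * V(k+1, j-1)]
  V(2,-2) = exp(-r*dt) * [p_u*11.831176 + p_m*17.419619 + p_d*20.843597] = 17.378317
  V(2,-1) = exp(-r*dt) * [p_u*2.710000 + p_m*11.831176 + p_d*17.419619] = 11.879560
  V(2,+0) = exp(-r*dt) * [p_u*0.000000 + p_m*2.710000 + p_d*11.831176] = 4.327736
  V(2,+1) = exp(-r*dt) * [p_u*0.000000 + p_m*0.000000 + p_d*2.710000] = 0.580352
  V(2,+2) = exp(-r*dt) * [p_u*0.000000 + p_m*0.000000 + p_d*0.000000] = 0.000000
  V(1,-1) = exp(-r*dt) * [p_u*4.327736 + p_m*11.879560 + p_d*17.378317] = 12.091788
  V(1,+0) = exp(-r*dt) * [p_u*0.580352 + p_m*4.327736 + p_d*11.879560] = 5.476882
  V(1,+1) = exp(-r*dt) * [p_u*0.000000 + p_m*0.580352 + p_d*4.327736] = 1.310997
  V(0,+0) = exp(-r*dt) * [p_u*1.310997 + p_m*5.476882 + p_d*12.091788] = 6.368465


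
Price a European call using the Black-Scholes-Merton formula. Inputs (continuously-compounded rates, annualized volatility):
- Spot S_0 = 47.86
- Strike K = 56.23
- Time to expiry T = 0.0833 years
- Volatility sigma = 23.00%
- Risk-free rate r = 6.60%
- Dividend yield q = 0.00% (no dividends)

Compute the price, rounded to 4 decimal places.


d1 = (ln(S/K) + (r - q + 0.5*sigma^2) * T) / (sigma * sqrt(T)) = -2.31191066
d2 = d1 - sigma * sqrt(T) = -2.37829266
exp(-rT) = 0.99451729; exp(-qT) = 1.00000000
C = S_0 * exp(-qT) * N(d1) - K * exp(-rT) * N(d2)
N(d1) = 0.01039130; N(d2) = 0.00869651
C = 47.8600 * 1.00000000 * 0.01039130 - 56.2300 * 0.99451729 * 0.00869651 = 0.0110

Answer: Price = 0.0110


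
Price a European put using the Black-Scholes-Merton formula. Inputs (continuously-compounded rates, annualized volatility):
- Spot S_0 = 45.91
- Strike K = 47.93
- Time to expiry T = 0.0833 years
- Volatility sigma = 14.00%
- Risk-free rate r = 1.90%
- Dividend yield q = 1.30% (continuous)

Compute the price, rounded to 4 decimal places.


d1 = (ln(S/K) + (r - q + 0.5*sigma^2) * T) / (sigma * sqrt(T)) = -1.03306601
d2 = d1 - sigma * sqrt(T) = -1.07347245
exp(-rT) = 0.99841855; exp(-qT) = 0.99891769
P = K * exp(-rT) * N(-d2) - S_0 * exp(-qT) * N(-d1)
N(-d1) = 0.84921350; N(-d2) = 0.85847040
P = 47.9300 * 0.99841855 * 0.85847040 - 45.9100 * 0.99891769 * 0.84921350 = 2.1362

Answer: Price = 2.1362


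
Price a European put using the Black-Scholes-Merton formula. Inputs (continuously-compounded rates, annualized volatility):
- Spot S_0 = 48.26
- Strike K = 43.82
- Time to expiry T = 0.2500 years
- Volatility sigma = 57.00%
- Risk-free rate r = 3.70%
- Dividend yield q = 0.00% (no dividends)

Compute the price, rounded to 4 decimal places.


d1 = (ln(S/K) + (r - q + 0.5*sigma^2) * T) / (sigma * sqrt(T)) = 0.51359728
d2 = d1 - sigma * sqrt(T) = 0.22859728
exp(-rT) = 0.99079265; exp(-qT) = 1.00000000
P = K * exp(-rT) * N(-d2) - S_0 * exp(-qT) * N(-d1)
N(-d1) = 0.30376679; N(-d2) = 0.40959097
P = 43.8200 * 0.99079265 * 0.40959097 - 48.2600 * 1.00000000 * 0.30376679 = 3.1232

Answer: Price = 3.1232


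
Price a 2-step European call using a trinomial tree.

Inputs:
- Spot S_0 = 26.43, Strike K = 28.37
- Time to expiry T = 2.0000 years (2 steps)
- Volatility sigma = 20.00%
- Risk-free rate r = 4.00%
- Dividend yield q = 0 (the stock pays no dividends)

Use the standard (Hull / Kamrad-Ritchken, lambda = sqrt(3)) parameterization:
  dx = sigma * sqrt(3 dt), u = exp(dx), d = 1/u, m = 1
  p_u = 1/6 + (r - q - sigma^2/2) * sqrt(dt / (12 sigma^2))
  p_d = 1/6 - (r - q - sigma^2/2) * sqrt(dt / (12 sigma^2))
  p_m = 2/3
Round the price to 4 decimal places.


Answer: Price = V(0,0) = 3.0301

Derivation:
dt = T/N = 1.000000; dx = sigma*sqrt(3*dt) = 0.346410
u = exp(dx) = 1.413982; d = 1/u = 0.707222
p_u = 0.195534, p_m = 0.666667, p_d = 0.137799
Discount per step: exp(-r*dt) = 0.960789
Stock lattice S(k, j) with j the centered position index:
  k=0: S(0,+0) = 26.4300
  k=1: S(1,-1) = 18.6919; S(1,+0) = 26.4300; S(1,+1) = 37.3716
  k=2: S(2,-2) = 13.2193; S(2,-1) = 18.6919; S(2,+0) = 26.4300; S(2,+1) = 37.3716; S(2,+2) = 52.8427
Terminal payoffs V(N, j) = max(S_T - K, 0):
  V(2,-2) = 0.000000; V(2,-1) = 0.000000; V(2,+0) = 0.000000; V(2,+1) = 9.001556; V(2,+2) = 24.472725
Backward induction: V(k, j) = exp(-r*dt) * [p_u * V(k+1, j+1) + p_m * V(k+1, j) + p_d * V(k+1, j-1)]
  V(1,-1) = exp(-r*dt) * [p_u*0.000000 + p_m*0.000000 + p_d*0.000000] = 0.000000
  V(1,+0) = exp(-r*dt) * [p_u*9.001556 + p_m*0.000000 + p_d*0.000000] = 1.691097
  V(1,+1) = exp(-r*dt) * [p_u*24.472725 + p_m*9.001556 + p_d*0.000000] = 10.363355
  V(0,+0) = exp(-r*dt) * [p_u*10.363355 + p_m*1.691097 + p_d*0.000000] = 3.030126
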